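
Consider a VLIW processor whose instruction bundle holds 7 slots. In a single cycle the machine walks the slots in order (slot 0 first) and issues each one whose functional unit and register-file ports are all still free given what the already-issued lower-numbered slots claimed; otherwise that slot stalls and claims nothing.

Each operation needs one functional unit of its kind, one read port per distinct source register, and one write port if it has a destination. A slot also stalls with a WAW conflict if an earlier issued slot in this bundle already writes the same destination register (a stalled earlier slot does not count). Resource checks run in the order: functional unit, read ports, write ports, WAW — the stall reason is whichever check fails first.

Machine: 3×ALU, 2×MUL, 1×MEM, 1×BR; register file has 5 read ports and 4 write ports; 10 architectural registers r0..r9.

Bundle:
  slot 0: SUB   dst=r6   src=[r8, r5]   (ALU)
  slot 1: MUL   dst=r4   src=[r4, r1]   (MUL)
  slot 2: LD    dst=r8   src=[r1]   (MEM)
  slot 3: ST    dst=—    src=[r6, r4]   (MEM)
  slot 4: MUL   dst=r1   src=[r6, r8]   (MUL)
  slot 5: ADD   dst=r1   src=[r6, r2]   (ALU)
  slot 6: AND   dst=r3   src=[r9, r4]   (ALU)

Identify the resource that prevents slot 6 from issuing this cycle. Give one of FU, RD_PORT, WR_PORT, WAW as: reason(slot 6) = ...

(0) want 1×ALU +2rd +1wr — yes → AL2|MU2|ME1|BR1|rd3|wr3
(1) want 1×MUL +2rd +1wr — yes → AL2|MU1|ME1|BR1|rd1|wr2
(2) want 1×MEM +1rd +1wr — yes → AL2|MU1|ME0|BR1|rd0|wr1
(3) want 1×MEM +2rd +0wr — FU → AL2|MU1|ME0|BR1|rd0|wr1
(4) want 1×MUL +2rd +1wr — RD_PORT → AL2|MU1|ME0|BR1|rd0|wr1
(5) want 1×ALU +2rd +1wr — RD_PORT → AL2|MU1|ME0|BR1|rd0|wr1
(6) want 1×ALU +2rd +1wr — RD_PORT → AL2|MU1|ME0|BR1|rd0|wr1

reason(slot 6) = RD_PORT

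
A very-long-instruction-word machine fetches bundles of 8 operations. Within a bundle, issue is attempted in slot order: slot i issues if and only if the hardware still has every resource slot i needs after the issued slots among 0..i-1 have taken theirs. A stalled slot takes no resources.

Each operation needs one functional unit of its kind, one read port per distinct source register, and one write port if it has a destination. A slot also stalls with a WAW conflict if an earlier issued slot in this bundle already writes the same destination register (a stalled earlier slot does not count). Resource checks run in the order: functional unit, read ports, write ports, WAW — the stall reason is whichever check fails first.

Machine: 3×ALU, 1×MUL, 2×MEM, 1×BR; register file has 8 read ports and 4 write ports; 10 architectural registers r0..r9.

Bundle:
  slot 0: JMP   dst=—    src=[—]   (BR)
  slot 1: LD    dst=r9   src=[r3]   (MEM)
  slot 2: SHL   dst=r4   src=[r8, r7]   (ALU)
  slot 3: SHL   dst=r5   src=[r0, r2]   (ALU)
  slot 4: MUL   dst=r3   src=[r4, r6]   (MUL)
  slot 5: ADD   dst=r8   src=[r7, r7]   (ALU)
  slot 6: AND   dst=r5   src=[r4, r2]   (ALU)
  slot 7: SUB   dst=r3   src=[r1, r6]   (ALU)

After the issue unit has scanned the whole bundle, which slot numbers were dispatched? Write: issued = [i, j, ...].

#0 BR src=- dispatched  <A:3 Mu:1 Ld:2 B:0 rd:8 wr:4>
#1 MEM src=r3 dispatched  <A:3 Mu:1 Ld:1 B:0 rd:7 wr:3>
#2 ALU src=r8,r7 dispatched  <A:2 Mu:1 Ld:1 B:0 rd:5 wr:2>
#3 ALU src=r0,r2 dispatched  <A:1 Mu:1 Ld:1 B:0 rd:3 wr:1>
#4 MUL src=r4,r6 dispatched  <A:1 Mu:0 Ld:1 B:0 rd:1 wr:0>
#5 ALU src=r7,r7 held:WR_PORT  <A:1 Mu:0 Ld:1 B:0 rd:1 wr:0>
#6 ALU src=r4,r2 held:RD_PORT  <A:1 Mu:0 Ld:1 B:0 rd:1 wr:0>
#7 ALU src=r1,r6 held:RD_PORT  <A:1 Mu:0 Ld:1 B:0 rd:1 wr:0>

issued = [0, 1, 2, 3, 4]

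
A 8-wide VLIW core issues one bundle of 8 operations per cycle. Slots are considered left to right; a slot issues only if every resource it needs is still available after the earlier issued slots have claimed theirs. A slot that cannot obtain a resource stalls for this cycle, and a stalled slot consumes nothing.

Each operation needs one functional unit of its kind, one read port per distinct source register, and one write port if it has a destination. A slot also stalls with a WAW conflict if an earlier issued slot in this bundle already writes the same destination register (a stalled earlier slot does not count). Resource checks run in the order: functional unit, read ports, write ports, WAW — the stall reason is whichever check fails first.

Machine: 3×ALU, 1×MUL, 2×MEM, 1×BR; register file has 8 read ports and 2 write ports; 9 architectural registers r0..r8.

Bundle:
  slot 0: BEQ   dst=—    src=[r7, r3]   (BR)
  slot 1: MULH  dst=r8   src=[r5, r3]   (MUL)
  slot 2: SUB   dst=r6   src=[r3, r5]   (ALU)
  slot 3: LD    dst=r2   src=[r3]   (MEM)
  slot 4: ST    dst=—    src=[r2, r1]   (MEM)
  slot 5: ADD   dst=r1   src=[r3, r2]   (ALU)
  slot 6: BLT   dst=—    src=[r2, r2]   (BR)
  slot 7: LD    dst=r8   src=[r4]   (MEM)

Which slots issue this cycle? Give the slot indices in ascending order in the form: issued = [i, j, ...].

(0) want 1×BR +2rd +0wr — yes → AL3|MU1|ME2|BR0|rd6|wr2
(1) want 1×MUL +2rd +1wr — yes → AL3|MU0|ME2|BR0|rd4|wr1
(2) want 1×ALU +2rd +1wr — yes → AL2|MU0|ME2|BR0|rd2|wr0
(3) want 1×MEM +1rd +1wr — WR_PORT → AL2|MU0|ME2|BR0|rd2|wr0
(4) want 1×MEM +2rd +0wr — yes → AL2|MU0|ME1|BR0|rd0|wr0
(5) want 1×ALU +2rd +1wr — RD_PORT → AL2|MU0|ME1|BR0|rd0|wr0
(6) want 1×BR +1rd +0wr — FU → AL2|MU0|ME1|BR0|rd0|wr0
(7) want 1×MEM +1rd +1wr — RD_PORT → AL2|MU0|ME1|BR0|rd0|wr0

issued = [0, 1, 2, 4]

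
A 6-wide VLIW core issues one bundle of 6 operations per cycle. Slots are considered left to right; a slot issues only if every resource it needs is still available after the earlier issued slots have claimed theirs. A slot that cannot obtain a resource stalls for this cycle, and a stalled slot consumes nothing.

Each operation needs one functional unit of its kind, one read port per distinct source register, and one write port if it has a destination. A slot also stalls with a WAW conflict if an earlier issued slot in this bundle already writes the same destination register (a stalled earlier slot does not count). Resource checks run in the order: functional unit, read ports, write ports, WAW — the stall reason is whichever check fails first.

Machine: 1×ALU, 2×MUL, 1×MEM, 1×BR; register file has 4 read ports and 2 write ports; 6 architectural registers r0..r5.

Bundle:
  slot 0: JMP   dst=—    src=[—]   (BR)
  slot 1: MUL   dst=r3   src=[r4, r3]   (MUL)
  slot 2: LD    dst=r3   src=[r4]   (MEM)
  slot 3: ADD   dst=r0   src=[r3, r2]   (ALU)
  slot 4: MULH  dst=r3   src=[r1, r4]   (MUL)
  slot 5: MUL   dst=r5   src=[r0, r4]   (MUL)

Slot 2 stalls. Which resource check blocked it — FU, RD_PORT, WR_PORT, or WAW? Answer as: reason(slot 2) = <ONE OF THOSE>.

reason(slot 2) = WAW

slot 0 (BR): ISSUE — free A1,Mu2,Ld1,B0 rp4 wp2
slot 1 (MUL): ISSUE — free A1,Mu1,Ld1,B0 rp2 wp1
slot 2 (MEM): stall WAW — free A1,Mu1,Ld1,B0 rp2 wp1
slot 3 (ALU): ISSUE — free A0,Mu1,Ld1,B0 rp0 wp0
slot 4 (MUL): stall RD_PORT — free A0,Mu1,Ld1,B0 rp0 wp0
slot 5 (MUL): stall RD_PORT — free A0,Mu1,Ld1,B0 rp0 wp0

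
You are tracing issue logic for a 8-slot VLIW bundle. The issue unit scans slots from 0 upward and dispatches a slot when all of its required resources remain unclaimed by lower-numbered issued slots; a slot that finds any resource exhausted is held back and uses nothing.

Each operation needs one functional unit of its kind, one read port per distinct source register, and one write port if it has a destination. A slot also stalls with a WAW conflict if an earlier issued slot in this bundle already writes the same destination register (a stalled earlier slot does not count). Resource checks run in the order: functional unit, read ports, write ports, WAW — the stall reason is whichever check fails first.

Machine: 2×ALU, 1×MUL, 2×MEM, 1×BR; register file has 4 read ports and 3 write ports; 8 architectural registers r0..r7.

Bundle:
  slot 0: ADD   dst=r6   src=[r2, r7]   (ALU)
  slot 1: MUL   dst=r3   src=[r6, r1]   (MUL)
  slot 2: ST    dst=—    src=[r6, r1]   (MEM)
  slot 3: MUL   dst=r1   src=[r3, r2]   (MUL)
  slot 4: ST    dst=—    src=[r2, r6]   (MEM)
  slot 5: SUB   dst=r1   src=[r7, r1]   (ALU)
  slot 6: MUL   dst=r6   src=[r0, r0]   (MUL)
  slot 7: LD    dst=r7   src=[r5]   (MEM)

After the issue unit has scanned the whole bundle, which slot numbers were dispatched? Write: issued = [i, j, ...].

  0. ALU→r6 ⇒ go  {1A/1Mu/2Ld/1B | 2r 2w}
  1. MUL→r3 ⇒ go  {1A/0Mu/2Ld/1B | 0r 1w}
  2. MEM ⇒ no(RD_PORT)  {1A/0Mu/2Ld/1B | 0r 1w}
  3. MUL→r1 ⇒ no(FU)  {1A/0Mu/2Ld/1B | 0r 1w}
  4. MEM ⇒ no(RD_PORT)  {1A/0Mu/2Ld/1B | 0r 1w}
  5. ALU→r1 ⇒ no(RD_PORT)  {1A/0Mu/2Ld/1B | 0r 1w}
  6. MUL→r6 ⇒ no(FU)  {1A/0Mu/2Ld/1B | 0r 1w}
  7. MEM→r7 ⇒ no(RD_PORT)  {1A/0Mu/2Ld/1B | 0r 1w}

issued = [0, 1]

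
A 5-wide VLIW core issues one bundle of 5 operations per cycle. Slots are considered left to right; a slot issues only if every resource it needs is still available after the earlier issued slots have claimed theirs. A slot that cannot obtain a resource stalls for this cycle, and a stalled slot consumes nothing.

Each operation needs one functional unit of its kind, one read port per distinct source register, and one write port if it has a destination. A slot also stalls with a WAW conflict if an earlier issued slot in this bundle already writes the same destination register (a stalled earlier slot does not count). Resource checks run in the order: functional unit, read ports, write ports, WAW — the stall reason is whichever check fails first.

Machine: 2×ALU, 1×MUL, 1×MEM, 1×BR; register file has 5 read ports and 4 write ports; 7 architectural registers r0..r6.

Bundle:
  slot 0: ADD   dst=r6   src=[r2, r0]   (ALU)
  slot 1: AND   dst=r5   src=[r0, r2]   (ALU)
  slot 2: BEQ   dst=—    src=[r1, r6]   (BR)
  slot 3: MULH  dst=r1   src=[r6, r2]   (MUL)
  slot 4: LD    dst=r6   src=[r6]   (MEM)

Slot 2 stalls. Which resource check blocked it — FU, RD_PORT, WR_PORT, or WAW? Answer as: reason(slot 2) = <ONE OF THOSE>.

slot 0 (ALU): ISSUE — free A1,Mu1,Ld1,B1 rp3 wp3
slot 1 (ALU): ISSUE — free A0,Mu1,Ld1,B1 rp1 wp2
slot 2 (BR): stall RD_PORT — free A0,Mu1,Ld1,B1 rp1 wp2
slot 3 (MUL): stall RD_PORT — free A0,Mu1,Ld1,B1 rp1 wp2
slot 4 (MEM): stall WAW — free A0,Mu1,Ld1,B1 rp1 wp2

reason(slot 2) = RD_PORT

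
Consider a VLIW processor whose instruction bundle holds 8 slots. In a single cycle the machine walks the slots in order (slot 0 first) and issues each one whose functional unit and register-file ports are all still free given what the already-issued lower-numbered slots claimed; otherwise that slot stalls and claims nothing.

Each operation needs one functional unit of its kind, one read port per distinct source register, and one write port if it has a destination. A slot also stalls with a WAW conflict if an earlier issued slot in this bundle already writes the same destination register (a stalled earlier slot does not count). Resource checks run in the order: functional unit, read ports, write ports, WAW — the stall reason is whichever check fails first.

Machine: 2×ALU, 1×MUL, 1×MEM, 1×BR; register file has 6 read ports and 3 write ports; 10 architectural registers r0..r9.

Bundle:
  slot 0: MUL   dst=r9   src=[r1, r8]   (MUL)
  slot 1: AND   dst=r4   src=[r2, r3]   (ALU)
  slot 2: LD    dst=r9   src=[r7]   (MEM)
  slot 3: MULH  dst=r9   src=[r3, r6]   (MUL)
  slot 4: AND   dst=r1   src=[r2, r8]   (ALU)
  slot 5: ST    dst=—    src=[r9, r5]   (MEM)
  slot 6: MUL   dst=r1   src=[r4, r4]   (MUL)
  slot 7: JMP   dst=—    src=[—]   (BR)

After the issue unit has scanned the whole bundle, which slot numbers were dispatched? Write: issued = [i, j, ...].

issued = [0, 1, 4, 7]

#0 MUL src=r1,r8 dispatched  <A:2 Mu:0 Ld:1 B:1 rd:4 wr:2>
#1 ALU src=r2,r3 dispatched  <A:1 Mu:0 Ld:1 B:1 rd:2 wr:1>
#2 MEM src=r7 held:WAW  <A:1 Mu:0 Ld:1 B:1 rd:2 wr:1>
#3 MUL src=r3,r6 held:FU  <A:1 Mu:0 Ld:1 B:1 rd:2 wr:1>
#4 ALU src=r2,r8 dispatched  <A:0 Mu:0 Ld:1 B:1 rd:0 wr:0>
#5 MEM src=r9,r5 held:RD_PORT  <A:0 Mu:0 Ld:1 B:1 rd:0 wr:0>
#6 MUL src=r4,r4 held:FU  <A:0 Mu:0 Ld:1 B:1 rd:0 wr:0>
#7 BR src=- dispatched  <A:0 Mu:0 Ld:1 B:0 rd:0 wr:0>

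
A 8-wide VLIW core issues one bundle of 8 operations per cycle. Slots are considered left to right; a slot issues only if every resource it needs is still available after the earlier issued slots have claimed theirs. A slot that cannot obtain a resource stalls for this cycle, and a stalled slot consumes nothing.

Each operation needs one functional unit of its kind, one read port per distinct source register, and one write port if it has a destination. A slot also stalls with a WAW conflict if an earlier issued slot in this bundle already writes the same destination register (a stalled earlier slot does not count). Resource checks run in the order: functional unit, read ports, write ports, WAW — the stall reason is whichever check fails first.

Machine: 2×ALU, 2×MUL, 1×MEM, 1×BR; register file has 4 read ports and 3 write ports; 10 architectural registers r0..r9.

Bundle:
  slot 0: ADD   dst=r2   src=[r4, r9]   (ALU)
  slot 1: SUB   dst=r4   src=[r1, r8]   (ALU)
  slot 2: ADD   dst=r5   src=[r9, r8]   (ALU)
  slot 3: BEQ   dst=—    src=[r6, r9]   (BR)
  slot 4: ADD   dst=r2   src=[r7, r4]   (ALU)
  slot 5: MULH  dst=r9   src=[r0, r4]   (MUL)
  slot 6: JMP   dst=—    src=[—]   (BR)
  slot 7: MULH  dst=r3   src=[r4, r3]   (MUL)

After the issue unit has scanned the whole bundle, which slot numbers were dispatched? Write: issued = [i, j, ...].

  0. ALU→r2 ⇒ go  {1A/2Mu/1Ld/1B | 2r 2w}
  1. ALU→r4 ⇒ go  {0A/2Mu/1Ld/1B | 0r 1w}
  2. ALU→r5 ⇒ no(FU)  {0A/2Mu/1Ld/1B | 0r 1w}
  3. BR ⇒ no(RD_PORT)  {0A/2Mu/1Ld/1B | 0r 1w}
  4. ALU→r2 ⇒ no(FU)  {0A/2Mu/1Ld/1B | 0r 1w}
  5. MUL→r9 ⇒ no(RD_PORT)  {0A/2Mu/1Ld/1B | 0r 1w}
  6. BR ⇒ go  {0A/2Mu/1Ld/0B | 0r 1w}
  7. MUL→r3 ⇒ no(RD_PORT)  {0A/2Mu/1Ld/0B | 0r 1w}

issued = [0, 1, 6]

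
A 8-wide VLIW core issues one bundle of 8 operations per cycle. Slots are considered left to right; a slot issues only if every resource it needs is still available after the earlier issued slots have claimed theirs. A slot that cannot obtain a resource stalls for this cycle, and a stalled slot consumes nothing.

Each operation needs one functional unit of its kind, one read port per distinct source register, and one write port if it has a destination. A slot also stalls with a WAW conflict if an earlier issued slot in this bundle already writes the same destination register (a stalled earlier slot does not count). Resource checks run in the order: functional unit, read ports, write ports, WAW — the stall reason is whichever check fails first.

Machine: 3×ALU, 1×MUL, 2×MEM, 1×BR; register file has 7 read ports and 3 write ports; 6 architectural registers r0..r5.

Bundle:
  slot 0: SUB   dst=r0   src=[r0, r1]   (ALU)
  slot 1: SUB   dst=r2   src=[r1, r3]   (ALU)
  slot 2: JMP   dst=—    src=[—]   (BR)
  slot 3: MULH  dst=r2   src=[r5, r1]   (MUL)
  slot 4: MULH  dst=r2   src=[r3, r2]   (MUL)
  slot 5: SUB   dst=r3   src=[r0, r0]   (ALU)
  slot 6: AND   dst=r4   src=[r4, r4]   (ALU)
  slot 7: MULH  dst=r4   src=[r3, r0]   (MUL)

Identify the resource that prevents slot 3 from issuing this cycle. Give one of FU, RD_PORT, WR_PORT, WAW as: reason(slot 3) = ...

reason(slot 3) = WAW

slot 0 (ALU): ISSUE — free A2,Mu1,Ld2,B1 rp5 wp2
slot 1 (ALU): ISSUE — free A1,Mu1,Ld2,B1 rp3 wp1
slot 2 (BR): ISSUE — free A1,Mu1,Ld2,B0 rp3 wp1
slot 3 (MUL): stall WAW — free A1,Mu1,Ld2,B0 rp3 wp1
slot 4 (MUL): stall WAW — free A1,Mu1,Ld2,B0 rp3 wp1
slot 5 (ALU): ISSUE — free A0,Mu1,Ld2,B0 rp2 wp0
slot 6 (ALU): stall FU — free A0,Mu1,Ld2,B0 rp2 wp0
slot 7 (MUL): stall WR_PORT — free A0,Mu1,Ld2,B0 rp2 wp0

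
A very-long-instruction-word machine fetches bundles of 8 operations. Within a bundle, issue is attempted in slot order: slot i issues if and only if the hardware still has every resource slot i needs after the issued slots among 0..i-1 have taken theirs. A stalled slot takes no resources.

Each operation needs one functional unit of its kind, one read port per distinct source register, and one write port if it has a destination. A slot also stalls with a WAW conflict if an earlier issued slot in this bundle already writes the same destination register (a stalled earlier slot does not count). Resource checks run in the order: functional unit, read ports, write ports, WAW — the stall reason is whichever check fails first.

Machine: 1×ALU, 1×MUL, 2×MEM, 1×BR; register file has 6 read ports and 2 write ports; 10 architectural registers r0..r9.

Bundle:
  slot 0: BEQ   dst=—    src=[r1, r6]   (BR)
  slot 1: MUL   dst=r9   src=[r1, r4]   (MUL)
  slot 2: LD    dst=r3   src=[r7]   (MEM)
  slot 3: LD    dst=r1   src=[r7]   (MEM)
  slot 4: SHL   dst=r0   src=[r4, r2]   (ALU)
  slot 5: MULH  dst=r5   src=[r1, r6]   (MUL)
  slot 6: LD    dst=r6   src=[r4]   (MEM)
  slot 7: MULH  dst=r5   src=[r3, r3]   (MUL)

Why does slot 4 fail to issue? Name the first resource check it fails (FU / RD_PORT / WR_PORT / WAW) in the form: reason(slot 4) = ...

slot 0 (BR): ISSUE — free A1,Mu1,Ld2,B0 rp4 wp2
slot 1 (MUL): ISSUE — free A1,Mu0,Ld2,B0 rp2 wp1
slot 2 (MEM): ISSUE — free A1,Mu0,Ld1,B0 rp1 wp0
slot 3 (MEM): stall WR_PORT — free A1,Mu0,Ld1,B0 rp1 wp0
slot 4 (ALU): stall RD_PORT — free A1,Mu0,Ld1,B0 rp1 wp0
slot 5 (MUL): stall FU — free A1,Mu0,Ld1,B0 rp1 wp0
slot 6 (MEM): stall WR_PORT — free A1,Mu0,Ld1,B0 rp1 wp0
slot 7 (MUL): stall FU — free A1,Mu0,Ld1,B0 rp1 wp0

reason(slot 4) = RD_PORT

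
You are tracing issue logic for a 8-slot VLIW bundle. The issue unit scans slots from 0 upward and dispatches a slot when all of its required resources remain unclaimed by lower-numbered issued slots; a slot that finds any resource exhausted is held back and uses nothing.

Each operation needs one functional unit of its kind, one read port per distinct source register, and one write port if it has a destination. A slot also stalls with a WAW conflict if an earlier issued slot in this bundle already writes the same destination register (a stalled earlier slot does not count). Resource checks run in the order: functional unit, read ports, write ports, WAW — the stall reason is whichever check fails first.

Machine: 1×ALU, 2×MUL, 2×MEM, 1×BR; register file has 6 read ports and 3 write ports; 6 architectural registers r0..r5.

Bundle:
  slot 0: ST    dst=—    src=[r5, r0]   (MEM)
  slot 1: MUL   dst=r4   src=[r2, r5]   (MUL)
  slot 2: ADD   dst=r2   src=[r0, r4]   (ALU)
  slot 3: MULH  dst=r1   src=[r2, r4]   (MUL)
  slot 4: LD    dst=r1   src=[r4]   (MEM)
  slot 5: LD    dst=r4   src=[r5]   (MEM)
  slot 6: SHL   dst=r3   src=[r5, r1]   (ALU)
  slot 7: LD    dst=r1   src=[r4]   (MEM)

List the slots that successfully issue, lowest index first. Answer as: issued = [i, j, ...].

slot 0 (MEM): ISSUE — free A1,Mu2,Ld1,B1 rp4 wp3
slot 1 (MUL): ISSUE — free A1,Mu1,Ld1,B1 rp2 wp2
slot 2 (ALU): ISSUE — free A0,Mu1,Ld1,B1 rp0 wp1
slot 3 (MUL): stall RD_PORT — free A0,Mu1,Ld1,B1 rp0 wp1
slot 4 (MEM): stall RD_PORT — free A0,Mu1,Ld1,B1 rp0 wp1
slot 5 (MEM): stall RD_PORT — free A0,Mu1,Ld1,B1 rp0 wp1
slot 6 (ALU): stall FU — free A0,Mu1,Ld1,B1 rp0 wp1
slot 7 (MEM): stall RD_PORT — free A0,Mu1,Ld1,B1 rp0 wp1

issued = [0, 1, 2]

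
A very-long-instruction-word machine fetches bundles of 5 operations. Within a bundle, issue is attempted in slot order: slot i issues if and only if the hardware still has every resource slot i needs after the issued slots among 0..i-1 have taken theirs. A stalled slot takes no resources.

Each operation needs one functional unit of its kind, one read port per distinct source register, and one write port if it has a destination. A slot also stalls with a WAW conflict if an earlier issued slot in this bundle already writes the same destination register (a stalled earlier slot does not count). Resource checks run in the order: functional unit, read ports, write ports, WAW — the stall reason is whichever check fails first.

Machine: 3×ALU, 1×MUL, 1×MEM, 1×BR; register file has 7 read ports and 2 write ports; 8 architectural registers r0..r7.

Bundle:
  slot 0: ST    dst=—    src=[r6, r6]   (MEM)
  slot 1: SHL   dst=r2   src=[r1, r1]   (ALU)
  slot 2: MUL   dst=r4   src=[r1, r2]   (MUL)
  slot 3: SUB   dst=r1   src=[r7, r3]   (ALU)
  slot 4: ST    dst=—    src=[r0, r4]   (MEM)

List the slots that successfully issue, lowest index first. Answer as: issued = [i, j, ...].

issued = [0, 1, 2]

(0) want 1×MEM +1rd +0wr — yes → AL3|MU1|ME0|BR1|rd6|wr2
(1) want 1×ALU +1rd +1wr — yes → AL2|MU1|ME0|BR1|rd5|wr1
(2) want 1×MUL +2rd +1wr — yes → AL2|MU0|ME0|BR1|rd3|wr0
(3) want 1×ALU +2rd +1wr — WR_PORT → AL2|MU0|ME0|BR1|rd3|wr0
(4) want 1×MEM +2rd +0wr — FU → AL2|MU0|ME0|BR1|rd3|wr0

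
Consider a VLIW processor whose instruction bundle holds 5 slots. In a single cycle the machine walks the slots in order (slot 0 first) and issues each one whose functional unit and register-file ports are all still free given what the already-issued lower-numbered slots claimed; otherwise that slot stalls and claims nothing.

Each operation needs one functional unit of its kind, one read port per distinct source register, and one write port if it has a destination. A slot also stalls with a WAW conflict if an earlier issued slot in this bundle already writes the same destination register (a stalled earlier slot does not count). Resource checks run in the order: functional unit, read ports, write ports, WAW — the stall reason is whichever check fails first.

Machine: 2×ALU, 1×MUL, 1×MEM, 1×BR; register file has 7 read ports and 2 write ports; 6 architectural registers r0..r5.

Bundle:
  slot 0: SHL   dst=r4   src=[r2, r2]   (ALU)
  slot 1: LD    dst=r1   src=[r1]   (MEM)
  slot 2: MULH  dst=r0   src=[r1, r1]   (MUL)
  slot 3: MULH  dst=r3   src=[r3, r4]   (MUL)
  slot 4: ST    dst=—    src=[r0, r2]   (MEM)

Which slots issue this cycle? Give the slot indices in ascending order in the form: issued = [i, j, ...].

issued = [0, 1]

  0. ALU→r4 ⇒ go  {1A/1Mu/1Ld/1B | 6r 1w}
  1. MEM→r1 ⇒ go  {1A/1Mu/0Ld/1B | 5r 0w}
  2. MUL→r0 ⇒ no(WR_PORT)  {1A/1Mu/0Ld/1B | 5r 0w}
  3. MUL→r3 ⇒ no(WR_PORT)  {1A/1Mu/0Ld/1B | 5r 0w}
  4. MEM ⇒ no(FU)  {1A/1Mu/0Ld/1B | 5r 0w}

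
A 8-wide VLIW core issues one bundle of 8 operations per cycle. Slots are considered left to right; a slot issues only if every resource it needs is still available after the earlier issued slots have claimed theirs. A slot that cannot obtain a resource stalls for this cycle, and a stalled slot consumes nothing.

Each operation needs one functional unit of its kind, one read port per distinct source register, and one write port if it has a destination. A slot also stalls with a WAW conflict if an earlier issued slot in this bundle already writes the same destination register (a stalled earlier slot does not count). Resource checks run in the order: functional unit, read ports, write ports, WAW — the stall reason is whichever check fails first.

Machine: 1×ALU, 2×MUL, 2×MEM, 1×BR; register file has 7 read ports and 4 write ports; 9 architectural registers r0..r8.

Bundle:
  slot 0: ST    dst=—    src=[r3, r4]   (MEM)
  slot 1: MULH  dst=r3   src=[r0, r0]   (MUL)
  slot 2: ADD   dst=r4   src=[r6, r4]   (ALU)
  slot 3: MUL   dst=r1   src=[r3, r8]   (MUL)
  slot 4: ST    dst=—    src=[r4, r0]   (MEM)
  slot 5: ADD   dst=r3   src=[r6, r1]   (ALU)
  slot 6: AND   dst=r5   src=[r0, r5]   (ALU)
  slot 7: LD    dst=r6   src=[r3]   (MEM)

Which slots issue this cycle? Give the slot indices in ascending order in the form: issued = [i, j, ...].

issued = [0, 1, 2, 3]

[0] MEM needs rd=2 wr=0: ok; after: ALU=1 MUL=2 MEM=1 BR=1, R=5, W=4
[1] MUL needs rd=1 wr=1: ok; after: ALU=1 MUL=1 MEM=1 BR=1, R=4, W=3
[2] ALU needs rd=2 wr=1: ok; after: ALU=0 MUL=1 MEM=1 BR=1, R=2, W=2
[3] MUL needs rd=2 wr=1: ok; after: ALU=0 MUL=0 MEM=1 BR=1, R=0, W=1
[4] MEM needs rd=2 wr=0: RD_PORT; after: ALU=0 MUL=0 MEM=1 BR=1, R=0, W=1
[5] ALU needs rd=2 wr=1: FU; after: ALU=0 MUL=0 MEM=1 BR=1, R=0, W=1
[6] ALU needs rd=2 wr=1: FU; after: ALU=0 MUL=0 MEM=1 BR=1, R=0, W=1
[7] MEM needs rd=1 wr=1: RD_PORT; after: ALU=0 MUL=0 MEM=1 BR=1, R=0, W=1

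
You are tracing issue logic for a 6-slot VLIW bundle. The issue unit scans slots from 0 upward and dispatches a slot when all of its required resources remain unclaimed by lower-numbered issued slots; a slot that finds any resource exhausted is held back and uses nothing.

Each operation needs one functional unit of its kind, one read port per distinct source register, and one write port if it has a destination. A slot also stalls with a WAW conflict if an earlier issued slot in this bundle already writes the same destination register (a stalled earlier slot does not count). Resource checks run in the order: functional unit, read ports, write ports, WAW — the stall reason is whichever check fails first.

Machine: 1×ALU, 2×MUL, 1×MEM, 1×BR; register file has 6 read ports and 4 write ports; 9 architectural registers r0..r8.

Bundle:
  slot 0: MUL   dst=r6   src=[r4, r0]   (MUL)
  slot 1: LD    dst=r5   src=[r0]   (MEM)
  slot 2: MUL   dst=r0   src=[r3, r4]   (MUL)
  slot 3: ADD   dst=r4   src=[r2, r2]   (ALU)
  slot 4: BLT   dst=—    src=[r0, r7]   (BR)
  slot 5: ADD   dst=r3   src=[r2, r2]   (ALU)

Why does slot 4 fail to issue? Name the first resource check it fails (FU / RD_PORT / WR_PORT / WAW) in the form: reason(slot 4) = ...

#0 MUL src=r4,r0 dispatched  <A:1 Mu:1 Ld:1 B:1 rd:4 wr:3>
#1 MEM src=r0 dispatched  <A:1 Mu:1 Ld:0 B:1 rd:3 wr:2>
#2 MUL src=r3,r4 dispatched  <A:1 Mu:0 Ld:0 B:1 rd:1 wr:1>
#3 ALU src=r2,r2 dispatched  <A:0 Mu:0 Ld:0 B:1 rd:0 wr:0>
#4 BR src=r0,r7 held:RD_PORT  <A:0 Mu:0 Ld:0 B:1 rd:0 wr:0>
#5 ALU src=r2,r2 held:FU  <A:0 Mu:0 Ld:0 B:1 rd:0 wr:0>

reason(slot 4) = RD_PORT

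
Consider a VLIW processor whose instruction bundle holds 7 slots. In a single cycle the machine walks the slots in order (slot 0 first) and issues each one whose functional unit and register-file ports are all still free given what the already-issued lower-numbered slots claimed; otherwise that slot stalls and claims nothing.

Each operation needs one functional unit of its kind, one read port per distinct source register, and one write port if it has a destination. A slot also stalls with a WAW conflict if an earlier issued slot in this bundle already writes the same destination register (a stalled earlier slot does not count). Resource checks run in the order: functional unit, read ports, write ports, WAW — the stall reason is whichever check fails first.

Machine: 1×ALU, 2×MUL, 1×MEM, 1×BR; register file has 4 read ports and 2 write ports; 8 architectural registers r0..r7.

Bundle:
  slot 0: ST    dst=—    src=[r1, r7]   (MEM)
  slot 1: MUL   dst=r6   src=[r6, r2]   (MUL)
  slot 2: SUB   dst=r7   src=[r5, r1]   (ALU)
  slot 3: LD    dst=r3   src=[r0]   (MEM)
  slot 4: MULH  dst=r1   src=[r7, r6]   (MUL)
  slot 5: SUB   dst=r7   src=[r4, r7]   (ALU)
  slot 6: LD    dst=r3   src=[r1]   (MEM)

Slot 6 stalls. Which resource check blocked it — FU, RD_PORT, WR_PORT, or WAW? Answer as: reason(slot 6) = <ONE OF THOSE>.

  0. MEM ⇒ go  {1A/2Mu/0Ld/1B | 2r 2w}
  1. MUL→r6 ⇒ go  {1A/1Mu/0Ld/1B | 0r 1w}
  2. ALU→r7 ⇒ no(RD_PORT)  {1A/1Mu/0Ld/1B | 0r 1w}
  3. MEM→r3 ⇒ no(FU)  {1A/1Mu/0Ld/1B | 0r 1w}
  4. MUL→r1 ⇒ no(RD_PORT)  {1A/1Mu/0Ld/1B | 0r 1w}
  5. ALU→r7 ⇒ no(RD_PORT)  {1A/1Mu/0Ld/1B | 0r 1w}
  6. MEM→r3 ⇒ no(FU)  {1A/1Mu/0Ld/1B | 0r 1w}

reason(slot 6) = FU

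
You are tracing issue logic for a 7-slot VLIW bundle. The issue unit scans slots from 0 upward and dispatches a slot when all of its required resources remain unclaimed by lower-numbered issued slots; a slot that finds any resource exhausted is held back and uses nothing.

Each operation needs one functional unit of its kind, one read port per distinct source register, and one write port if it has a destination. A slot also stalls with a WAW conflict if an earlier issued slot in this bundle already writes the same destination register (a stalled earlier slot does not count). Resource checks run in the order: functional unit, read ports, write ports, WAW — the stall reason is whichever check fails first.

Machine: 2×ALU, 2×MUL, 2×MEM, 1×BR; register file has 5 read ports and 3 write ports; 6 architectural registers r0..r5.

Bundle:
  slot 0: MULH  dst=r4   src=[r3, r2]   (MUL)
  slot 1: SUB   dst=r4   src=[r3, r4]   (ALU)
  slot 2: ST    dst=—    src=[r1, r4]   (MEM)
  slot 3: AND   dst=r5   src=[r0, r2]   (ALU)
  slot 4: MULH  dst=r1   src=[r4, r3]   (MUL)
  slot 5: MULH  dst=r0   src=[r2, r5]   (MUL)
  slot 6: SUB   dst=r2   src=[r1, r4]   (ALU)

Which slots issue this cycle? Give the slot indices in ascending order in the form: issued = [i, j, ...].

[0] MUL needs rd=2 wr=1: ok; after: ALU=2 MUL=1 MEM=2 BR=1, R=3, W=2
[1] ALU needs rd=2 wr=1: WAW; after: ALU=2 MUL=1 MEM=2 BR=1, R=3, W=2
[2] MEM needs rd=2 wr=0: ok; after: ALU=2 MUL=1 MEM=1 BR=1, R=1, W=2
[3] ALU needs rd=2 wr=1: RD_PORT; after: ALU=2 MUL=1 MEM=1 BR=1, R=1, W=2
[4] MUL needs rd=2 wr=1: RD_PORT; after: ALU=2 MUL=1 MEM=1 BR=1, R=1, W=2
[5] MUL needs rd=2 wr=1: RD_PORT; after: ALU=2 MUL=1 MEM=1 BR=1, R=1, W=2
[6] ALU needs rd=2 wr=1: RD_PORT; after: ALU=2 MUL=1 MEM=1 BR=1, R=1, W=2

issued = [0, 2]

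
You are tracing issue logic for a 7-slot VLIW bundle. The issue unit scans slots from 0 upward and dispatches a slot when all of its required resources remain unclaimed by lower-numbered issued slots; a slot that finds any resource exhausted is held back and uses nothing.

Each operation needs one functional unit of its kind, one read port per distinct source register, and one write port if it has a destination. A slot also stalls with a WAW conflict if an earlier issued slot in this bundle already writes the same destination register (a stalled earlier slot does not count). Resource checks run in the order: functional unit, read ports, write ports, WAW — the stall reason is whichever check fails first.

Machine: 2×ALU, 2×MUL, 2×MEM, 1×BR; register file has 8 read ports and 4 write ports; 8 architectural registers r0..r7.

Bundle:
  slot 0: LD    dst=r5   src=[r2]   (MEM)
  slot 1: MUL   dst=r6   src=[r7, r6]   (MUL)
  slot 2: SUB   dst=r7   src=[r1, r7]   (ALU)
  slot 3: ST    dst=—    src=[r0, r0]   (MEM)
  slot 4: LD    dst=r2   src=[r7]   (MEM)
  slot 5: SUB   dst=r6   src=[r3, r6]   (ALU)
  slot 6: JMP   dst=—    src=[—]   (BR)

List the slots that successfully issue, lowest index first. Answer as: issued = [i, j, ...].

issued = [0, 1, 2, 3, 6]

slot 0 (MEM): ISSUE — free A2,Mu2,Ld1,B1 rp7 wp3
slot 1 (MUL): ISSUE — free A2,Mu1,Ld1,B1 rp5 wp2
slot 2 (ALU): ISSUE — free A1,Mu1,Ld1,B1 rp3 wp1
slot 3 (MEM): ISSUE — free A1,Mu1,Ld0,B1 rp2 wp1
slot 4 (MEM): stall FU — free A1,Mu1,Ld0,B1 rp2 wp1
slot 5 (ALU): stall WAW — free A1,Mu1,Ld0,B1 rp2 wp1
slot 6 (BR): ISSUE — free A1,Mu1,Ld0,B0 rp2 wp1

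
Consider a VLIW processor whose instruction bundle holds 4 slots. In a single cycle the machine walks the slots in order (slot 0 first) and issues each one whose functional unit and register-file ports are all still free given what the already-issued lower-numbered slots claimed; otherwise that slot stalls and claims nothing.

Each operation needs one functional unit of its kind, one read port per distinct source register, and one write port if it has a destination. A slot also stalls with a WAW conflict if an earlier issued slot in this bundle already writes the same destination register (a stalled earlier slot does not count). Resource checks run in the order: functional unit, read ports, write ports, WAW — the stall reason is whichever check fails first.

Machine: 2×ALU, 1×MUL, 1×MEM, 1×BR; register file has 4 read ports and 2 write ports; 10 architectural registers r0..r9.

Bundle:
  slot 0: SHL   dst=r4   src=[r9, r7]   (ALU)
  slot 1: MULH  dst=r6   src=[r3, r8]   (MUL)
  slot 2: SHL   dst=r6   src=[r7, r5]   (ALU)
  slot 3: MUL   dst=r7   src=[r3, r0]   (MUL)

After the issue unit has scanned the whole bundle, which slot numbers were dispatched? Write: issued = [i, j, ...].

issued = [0, 1]

#0 ALU src=r9,r7 dispatched  <A:1 Mu:1 Ld:1 B:1 rd:2 wr:1>
#1 MUL src=r3,r8 dispatched  <A:1 Mu:0 Ld:1 B:1 rd:0 wr:0>
#2 ALU src=r7,r5 held:RD_PORT  <A:1 Mu:0 Ld:1 B:1 rd:0 wr:0>
#3 MUL src=r3,r0 held:FU  <A:1 Mu:0 Ld:1 B:1 rd:0 wr:0>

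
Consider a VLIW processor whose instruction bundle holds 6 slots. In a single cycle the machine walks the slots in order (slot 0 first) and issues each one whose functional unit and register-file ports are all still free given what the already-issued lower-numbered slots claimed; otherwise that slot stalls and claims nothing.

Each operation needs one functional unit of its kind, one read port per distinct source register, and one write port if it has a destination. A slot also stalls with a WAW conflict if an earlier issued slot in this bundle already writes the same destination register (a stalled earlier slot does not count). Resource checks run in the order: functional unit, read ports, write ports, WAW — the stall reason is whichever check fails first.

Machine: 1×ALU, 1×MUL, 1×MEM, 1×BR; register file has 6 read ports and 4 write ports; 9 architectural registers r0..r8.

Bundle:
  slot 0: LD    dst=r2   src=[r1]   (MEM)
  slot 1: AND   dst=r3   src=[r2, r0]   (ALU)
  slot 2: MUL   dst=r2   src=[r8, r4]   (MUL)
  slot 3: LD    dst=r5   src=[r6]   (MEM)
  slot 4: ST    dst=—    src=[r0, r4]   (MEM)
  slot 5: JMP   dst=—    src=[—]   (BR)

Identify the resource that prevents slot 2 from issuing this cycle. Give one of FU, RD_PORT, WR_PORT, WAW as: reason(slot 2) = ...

#0 MEM src=r1 dispatched  <A:1 Mu:1 Ld:0 B:1 rd:5 wr:3>
#1 ALU src=r2,r0 dispatched  <A:0 Mu:1 Ld:0 B:1 rd:3 wr:2>
#2 MUL src=r8,r4 held:WAW  <A:0 Mu:1 Ld:0 B:1 rd:3 wr:2>
#3 MEM src=r6 held:FU  <A:0 Mu:1 Ld:0 B:1 rd:3 wr:2>
#4 MEM src=r0,r4 held:FU  <A:0 Mu:1 Ld:0 B:1 rd:3 wr:2>
#5 BR src=- dispatched  <A:0 Mu:1 Ld:0 B:0 rd:3 wr:2>

reason(slot 2) = WAW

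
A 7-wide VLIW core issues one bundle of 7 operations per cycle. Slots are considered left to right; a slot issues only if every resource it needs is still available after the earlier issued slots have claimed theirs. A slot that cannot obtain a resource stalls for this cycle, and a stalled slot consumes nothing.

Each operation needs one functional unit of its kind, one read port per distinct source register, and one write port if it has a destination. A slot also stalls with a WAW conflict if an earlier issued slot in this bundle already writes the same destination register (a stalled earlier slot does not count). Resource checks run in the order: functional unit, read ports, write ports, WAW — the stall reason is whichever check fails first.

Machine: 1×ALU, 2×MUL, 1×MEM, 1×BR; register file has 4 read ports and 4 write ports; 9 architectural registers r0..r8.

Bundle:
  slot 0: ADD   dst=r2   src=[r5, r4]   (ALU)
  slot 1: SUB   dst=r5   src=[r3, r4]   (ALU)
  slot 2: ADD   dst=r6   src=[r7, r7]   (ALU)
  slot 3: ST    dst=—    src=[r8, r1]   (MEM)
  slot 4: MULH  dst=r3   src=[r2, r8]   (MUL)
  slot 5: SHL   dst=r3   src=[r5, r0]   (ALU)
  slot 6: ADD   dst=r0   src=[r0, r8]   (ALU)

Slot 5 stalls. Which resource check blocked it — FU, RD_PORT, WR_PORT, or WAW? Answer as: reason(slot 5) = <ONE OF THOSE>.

#0 ALU src=r5,r4 dispatched  <A:0 Mu:2 Ld:1 B:1 rd:2 wr:3>
#1 ALU src=r3,r4 held:FU  <A:0 Mu:2 Ld:1 B:1 rd:2 wr:3>
#2 ALU src=r7,r7 held:FU  <A:0 Mu:2 Ld:1 B:1 rd:2 wr:3>
#3 MEM src=r8,r1 dispatched  <A:0 Mu:2 Ld:0 B:1 rd:0 wr:3>
#4 MUL src=r2,r8 held:RD_PORT  <A:0 Mu:2 Ld:0 B:1 rd:0 wr:3>
#5 ALU src=r5,r0 held:FU  <A:0 Mu:2 Ld:0 B:1 rd:0 wr:3>
#6 ALU src=r0,r8 held:FU  <A:0 Mu:2 Ld:0 B:1 rd:0 wr:3>

reason(slot 5) = FU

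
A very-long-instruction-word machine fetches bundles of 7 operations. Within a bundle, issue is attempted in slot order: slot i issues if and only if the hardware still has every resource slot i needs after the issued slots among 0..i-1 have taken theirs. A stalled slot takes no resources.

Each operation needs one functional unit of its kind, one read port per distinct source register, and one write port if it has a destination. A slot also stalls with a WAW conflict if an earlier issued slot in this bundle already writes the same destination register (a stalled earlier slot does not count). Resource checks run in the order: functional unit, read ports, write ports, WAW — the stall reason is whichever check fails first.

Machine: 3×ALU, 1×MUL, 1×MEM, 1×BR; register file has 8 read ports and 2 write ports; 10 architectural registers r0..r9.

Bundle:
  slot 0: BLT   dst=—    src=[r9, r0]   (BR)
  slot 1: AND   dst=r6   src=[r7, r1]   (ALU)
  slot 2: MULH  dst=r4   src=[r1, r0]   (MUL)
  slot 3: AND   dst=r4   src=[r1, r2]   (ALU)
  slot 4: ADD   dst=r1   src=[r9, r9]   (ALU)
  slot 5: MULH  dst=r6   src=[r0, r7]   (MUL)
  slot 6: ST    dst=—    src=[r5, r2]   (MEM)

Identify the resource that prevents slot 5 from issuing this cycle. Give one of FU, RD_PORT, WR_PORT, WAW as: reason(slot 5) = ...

  0. BR ⇒ go  {3A/1Mu/1Ld/0B | 6r 2w}
  1. ALU→r6 ⇒ go  {2A/1Mu/1Ld/0B | 4r 1w}
  2. MUL→r4 ⇒ go  {2A/0Mu/1Ld/0B | 2r 0w}
  3. ALU→r4 ⇒ no(WR_PORT)  {2A/0Mu/1Ld/0B | 2r 0w}
  4. ALU→r1 ⇒ no(WR_PORT)  {2A/0Mu/1Ld/0B | 2r 0w}
  5. MUL→r6 ⇒ no(FU)  {2A/0Mu/1Ld/0B | 2r 0w}
  6. MEM ⇒ go  {2A/0Mu/0Ld/0B | 0r 0w}

reason(slot 5) = FU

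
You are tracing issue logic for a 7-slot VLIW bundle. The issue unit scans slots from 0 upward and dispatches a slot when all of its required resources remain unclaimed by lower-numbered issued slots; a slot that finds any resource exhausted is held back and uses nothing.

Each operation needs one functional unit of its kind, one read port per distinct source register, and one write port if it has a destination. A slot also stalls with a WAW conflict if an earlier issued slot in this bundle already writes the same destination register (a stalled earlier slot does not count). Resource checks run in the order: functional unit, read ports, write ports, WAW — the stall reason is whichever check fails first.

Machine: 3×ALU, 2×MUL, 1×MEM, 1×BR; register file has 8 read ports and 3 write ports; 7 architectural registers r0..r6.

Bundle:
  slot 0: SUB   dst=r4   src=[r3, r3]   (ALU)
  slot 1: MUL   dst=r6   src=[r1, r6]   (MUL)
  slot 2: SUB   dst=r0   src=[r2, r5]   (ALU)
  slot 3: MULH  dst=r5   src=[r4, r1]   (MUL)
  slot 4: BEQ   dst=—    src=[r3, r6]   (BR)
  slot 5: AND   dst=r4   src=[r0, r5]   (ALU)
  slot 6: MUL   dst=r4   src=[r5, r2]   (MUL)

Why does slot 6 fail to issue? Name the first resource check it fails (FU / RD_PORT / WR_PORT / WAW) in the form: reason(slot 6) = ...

reason(slot 6) = RD_PORT

#0 ALU src=r3,r3 dispatched  <A:2 Mu:2 Ld:1 B:1 rd:7 wr:2>
#1 MUL src=r1,r6 dispatched  <A:2 Mu:1 Ld:1 B:1 rd:5 wr:1>
#2 ALU src=r2,r5 dispatched  <A:1 Mu:1 Ld:1 B:1 rd:3 wr:0>
#3 MUL src=r4,r1 held:WR_PORT  <A:1 Mu:1 Ld:1 B:1 rd:3 wr:0>
#4 BR src=r3,r6 dispatched  <A:1 Mu:1 Ld:1 B:0 rd:1 wr:0>
#5 ALU src=r0,r5 held:RD_PORT  <A:1 Mu:1 Ld:1 B:0 rd:1 wr:0>
#6 MUL src=r5,r2 held:RD_PORT  <A:1 Mu:1 Ld:1 B:0 rd:1 wr:0>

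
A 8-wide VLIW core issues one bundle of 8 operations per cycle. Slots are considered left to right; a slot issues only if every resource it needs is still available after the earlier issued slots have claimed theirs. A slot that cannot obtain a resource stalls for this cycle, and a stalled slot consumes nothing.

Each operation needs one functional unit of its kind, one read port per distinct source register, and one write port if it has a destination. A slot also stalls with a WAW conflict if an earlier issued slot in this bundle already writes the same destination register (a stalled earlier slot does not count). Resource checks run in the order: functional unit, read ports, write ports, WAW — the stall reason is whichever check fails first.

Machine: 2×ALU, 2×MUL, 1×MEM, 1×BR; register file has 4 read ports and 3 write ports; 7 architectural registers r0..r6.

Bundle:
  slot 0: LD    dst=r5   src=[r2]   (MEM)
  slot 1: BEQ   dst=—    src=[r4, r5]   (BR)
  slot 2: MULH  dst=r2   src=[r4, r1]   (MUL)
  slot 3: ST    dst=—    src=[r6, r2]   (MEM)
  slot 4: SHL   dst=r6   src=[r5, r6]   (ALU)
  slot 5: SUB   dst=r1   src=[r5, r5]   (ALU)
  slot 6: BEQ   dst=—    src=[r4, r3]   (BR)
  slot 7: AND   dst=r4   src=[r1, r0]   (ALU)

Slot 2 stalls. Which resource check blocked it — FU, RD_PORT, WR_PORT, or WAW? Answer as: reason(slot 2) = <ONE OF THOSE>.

reason(slot 2) = RD_PORT

(0) want 1×MEM +1rd +1wr — yes → AL2|MU2|ME0|BR1|rd3|wr2
(1) want 1×BR +2rd +0wr — yes → AL2|MU2|ME0|BR0|rd1|wr2
(2) want 1×MUL +2rd +1wr — RD_PORT → AL2|MU2|ME0|BR0|rd1|wr2
(3) want 1×MEM +2rd +0wr — FU → AL2|MU2|ME0|BR0|rd1|wr2
(4) want 1×ALU +2rd +1wr — RD_PORT → AL2|MU2|ME0|BR0|rd1|wr2
(5) want 1×ALU +1rd +1wr — yes → AL1|MU2|ME0|BR0|rd0|wr1
(6) want 1×BR +2rd +0wr — FU → AL1|MU2|ME0|BR0|rd0|wr1
(7) want 1×ALU +2rd +1wr — RD_PORT → AL1|MU2|ME0|BR0|rd0|wr1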